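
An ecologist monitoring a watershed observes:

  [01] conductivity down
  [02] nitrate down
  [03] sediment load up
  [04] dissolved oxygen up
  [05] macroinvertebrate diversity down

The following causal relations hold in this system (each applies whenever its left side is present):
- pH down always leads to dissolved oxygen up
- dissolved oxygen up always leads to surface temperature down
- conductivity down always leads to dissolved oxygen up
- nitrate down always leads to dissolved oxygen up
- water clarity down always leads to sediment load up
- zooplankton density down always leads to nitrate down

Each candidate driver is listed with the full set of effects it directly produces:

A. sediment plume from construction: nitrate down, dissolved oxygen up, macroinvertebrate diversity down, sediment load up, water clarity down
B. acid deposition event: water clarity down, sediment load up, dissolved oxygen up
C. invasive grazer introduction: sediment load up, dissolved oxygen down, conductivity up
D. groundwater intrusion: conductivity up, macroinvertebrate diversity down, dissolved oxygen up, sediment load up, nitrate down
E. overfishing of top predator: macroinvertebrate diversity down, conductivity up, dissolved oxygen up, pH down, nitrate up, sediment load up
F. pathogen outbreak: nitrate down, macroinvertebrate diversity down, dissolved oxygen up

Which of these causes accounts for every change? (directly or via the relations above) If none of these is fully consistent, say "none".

Testing each hypothesis:
(A) sediment plume from construction — conductivity down NO; nitrate down yes; sediment load up yes; dissolved oxygen up yes; macroinvertebrate diversity down yes
(B) acid deposition event — conductivity down NO; nitrate down NO; sediment load up yes; dissolved oxygen up yes; macroinvertebrate diversity down NO
(C) invasive grazer introduction — conductivity down NO; nitrate down NO; sediment load up yes; dissolved oxygen up NO; macroinvertebrate diversity down NO
(D) groundwater intrusion — conductivity down NO; nitrate down yes; sediment load up yes; dissolved oxygen up yes; macroinvertebrate diversity down yes
(E) overfishing of top predator — fails on conductivity down, nitrate down (predicts conductivity up, not conductivity down; predicts nitrate up, not nitrate down)
(F) pathogen outbreak — conductivity down NO; nitrate down yes; sediment load up NO; dissolved oxygen up yes; macroinvertebrate diversity down yes
None of the listed candidates fits everything.

none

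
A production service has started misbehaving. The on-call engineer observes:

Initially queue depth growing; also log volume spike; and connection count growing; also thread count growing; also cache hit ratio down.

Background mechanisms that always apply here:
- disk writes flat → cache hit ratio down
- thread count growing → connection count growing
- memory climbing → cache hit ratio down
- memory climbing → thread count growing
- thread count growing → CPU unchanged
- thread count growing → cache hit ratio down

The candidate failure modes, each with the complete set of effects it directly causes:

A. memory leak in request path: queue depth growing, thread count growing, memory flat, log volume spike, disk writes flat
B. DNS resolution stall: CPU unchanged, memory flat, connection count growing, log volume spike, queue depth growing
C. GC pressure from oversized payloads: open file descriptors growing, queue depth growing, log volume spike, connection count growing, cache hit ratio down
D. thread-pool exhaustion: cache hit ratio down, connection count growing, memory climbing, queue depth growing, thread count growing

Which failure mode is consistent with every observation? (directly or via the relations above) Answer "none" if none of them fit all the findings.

A

For each candidate, compare predicted effects to what was observed:
(A) memory leak in request path — queue depth growing yes; log volume spike yes; connection count growing yes (through thread count growing → connection count growing); thread count growing yes; cache hit ratio down yes (through thread count growing → cache hit ratio down)
(B) DNS resolution stall — queue depth growing yes; log volume spike yes; connection count growing yes; thread count growing NO; cache hit ratio down NO
(C) GC pressure from oversized payloads — queue depth growing yes; log volume spike yes; connection count growing yes; thread count growing NO; cache hit ratio down yes
(D) thread-pool exhaustion — does not account for log volume spike
(A) alone accounts for all the evidence.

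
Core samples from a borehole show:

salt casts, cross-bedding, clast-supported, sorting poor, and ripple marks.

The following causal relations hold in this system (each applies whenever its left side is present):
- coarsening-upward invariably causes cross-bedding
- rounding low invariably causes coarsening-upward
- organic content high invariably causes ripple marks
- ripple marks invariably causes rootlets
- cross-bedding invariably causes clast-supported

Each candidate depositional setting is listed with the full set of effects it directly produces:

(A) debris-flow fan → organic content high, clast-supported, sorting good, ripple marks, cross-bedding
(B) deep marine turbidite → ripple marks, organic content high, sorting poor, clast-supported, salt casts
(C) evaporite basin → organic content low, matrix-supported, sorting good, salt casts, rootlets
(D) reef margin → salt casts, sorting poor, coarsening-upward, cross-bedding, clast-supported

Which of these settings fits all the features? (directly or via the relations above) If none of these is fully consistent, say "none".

none

For each candidate, compare predicted effects to what was observed:
(A) debris-flow fan — fails on salt casts, sorting poor (predicts sorting good, not sorting poor)
(B) deep marine turbidite — salt casts yes; cross-bedding NO; clast-supported yes; sorting poor yes; ripple marks yes
(C) evaporite basin — fails on cross-bedding, clast-supported, sorting poor, ripple marks (predicts matrix-supported, not clast-supported; predicts sorting good, not sorting poor)
(D) reef margin — salt casts yes; cross-bedding yes; clast-supported yes; sorting poor yes; ripple marks NO
No candidate is consistent with all observations.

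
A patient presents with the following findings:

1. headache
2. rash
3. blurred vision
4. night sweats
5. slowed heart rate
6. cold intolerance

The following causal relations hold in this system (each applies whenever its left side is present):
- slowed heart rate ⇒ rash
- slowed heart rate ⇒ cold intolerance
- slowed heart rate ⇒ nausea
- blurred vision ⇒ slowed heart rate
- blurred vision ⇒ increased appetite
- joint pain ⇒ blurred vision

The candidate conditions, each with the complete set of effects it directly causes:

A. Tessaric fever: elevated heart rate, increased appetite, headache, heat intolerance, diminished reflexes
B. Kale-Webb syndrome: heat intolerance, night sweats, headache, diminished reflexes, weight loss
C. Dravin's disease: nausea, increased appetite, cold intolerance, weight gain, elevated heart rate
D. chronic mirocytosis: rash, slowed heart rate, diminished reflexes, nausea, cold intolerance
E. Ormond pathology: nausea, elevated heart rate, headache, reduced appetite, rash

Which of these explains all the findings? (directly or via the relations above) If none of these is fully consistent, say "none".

Checking each candidate against the observations:
(A) Tessaric fever — headache yes; rash NO; blurred vision NO; night sweats NO; slowed heart rate NO; cold intolerance NO
(B) Kale-Webb syndrome — headache yes; rash NO; blurred vision NO; night sweats yes; slowed heart rate NO; cold intolerance NO
(C) Dravin's disease — headache NO; rash NO; blurred vision NO; night sweats NO; slowed heart rate NO; cold intolerance yes
(D) chronic mirocytosis — headache NO; rash yes; blurred vision NO; night sweats NO; slowed heart rate yes; cold intolerance yes
(E) Ormond pathology — fails on blurred vision, night sweats, slowed heart rate, cold intolerance (predicts elevated heart rate, not slowed heart rate)
No candidate is consistent with all observations.

none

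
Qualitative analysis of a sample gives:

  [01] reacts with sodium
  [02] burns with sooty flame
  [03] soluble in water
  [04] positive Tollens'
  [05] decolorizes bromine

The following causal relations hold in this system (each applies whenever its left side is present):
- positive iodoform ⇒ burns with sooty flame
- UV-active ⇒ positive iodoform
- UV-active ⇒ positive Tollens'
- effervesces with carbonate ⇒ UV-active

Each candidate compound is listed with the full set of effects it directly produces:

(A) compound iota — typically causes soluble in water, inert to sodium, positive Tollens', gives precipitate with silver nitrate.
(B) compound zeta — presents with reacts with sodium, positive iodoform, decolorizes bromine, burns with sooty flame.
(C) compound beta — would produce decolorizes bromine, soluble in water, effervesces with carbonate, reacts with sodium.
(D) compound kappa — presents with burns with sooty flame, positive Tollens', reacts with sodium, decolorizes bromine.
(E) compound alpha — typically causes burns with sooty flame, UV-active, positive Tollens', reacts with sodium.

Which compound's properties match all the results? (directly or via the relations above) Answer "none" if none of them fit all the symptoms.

C

Checking each candidate against the observations:
(A) compound iota — fails on reacts with sodium, burns with sooty flame, decolorizes bromine (predicts inert to sodium, not reacts with sodium)
(B) compound zeta — reacts with sodium +; burns with sooty flame +; soluble in water -; positive Tollens' -; decolorizes bromine +
(C) compound beta — reacts with sodium +; burns with sooty flame + (through effervesces with carbonate → UV-active → positive iodoform → burns with sooty flame); soluble in water +; positive Tollens' + (through effervesces with carbonate → UV-active → positive Tollens'); decolorizes bromine +
(D) compound kappa — reacts with sodium +; burns with sooty flame +; soluble in water -; positive Tollens' +; decolorizes bromine +
(E) compound alpha — does not account for soluble in water, decolorizes bromine
(C) alone accounts for all the evidence.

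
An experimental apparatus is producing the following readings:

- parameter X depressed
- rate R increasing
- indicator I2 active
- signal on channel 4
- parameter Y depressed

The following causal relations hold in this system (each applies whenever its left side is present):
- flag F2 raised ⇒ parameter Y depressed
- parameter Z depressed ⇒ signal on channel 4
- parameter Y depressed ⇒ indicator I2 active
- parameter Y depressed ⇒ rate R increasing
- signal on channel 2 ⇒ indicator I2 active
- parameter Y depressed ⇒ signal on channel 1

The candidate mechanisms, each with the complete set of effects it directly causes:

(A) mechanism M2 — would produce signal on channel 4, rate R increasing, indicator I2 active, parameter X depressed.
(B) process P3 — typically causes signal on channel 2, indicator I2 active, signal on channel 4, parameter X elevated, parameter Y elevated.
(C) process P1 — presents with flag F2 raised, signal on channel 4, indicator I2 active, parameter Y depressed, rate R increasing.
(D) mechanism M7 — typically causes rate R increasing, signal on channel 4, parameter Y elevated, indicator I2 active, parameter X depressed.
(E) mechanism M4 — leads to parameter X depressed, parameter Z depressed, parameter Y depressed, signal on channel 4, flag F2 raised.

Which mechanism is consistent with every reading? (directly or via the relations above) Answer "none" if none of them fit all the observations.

E

Per-candidate check:
(A) mechanism M2 — does not account for parameter Y depressed
(B) process P3 — fails on parameter X depressed, rate R increasing, parameter Y depressed (predicts parameter X elevated, not parameter X depressed; predicts parameter Y elevated, not parameter Y depressed)
(C) process P1 — does not account for parameter X depressed
(D) mechanism M7 — parameter X depressed +; rate R increasing +; indicator I2 active +; signal on channel 4 +; parameter Y depressed -
(E) mechanism M4 — accounts for every observation (rate R increasing via parameter Y depressed → rate R increasing)
(E) is the only candidate with no mismatches.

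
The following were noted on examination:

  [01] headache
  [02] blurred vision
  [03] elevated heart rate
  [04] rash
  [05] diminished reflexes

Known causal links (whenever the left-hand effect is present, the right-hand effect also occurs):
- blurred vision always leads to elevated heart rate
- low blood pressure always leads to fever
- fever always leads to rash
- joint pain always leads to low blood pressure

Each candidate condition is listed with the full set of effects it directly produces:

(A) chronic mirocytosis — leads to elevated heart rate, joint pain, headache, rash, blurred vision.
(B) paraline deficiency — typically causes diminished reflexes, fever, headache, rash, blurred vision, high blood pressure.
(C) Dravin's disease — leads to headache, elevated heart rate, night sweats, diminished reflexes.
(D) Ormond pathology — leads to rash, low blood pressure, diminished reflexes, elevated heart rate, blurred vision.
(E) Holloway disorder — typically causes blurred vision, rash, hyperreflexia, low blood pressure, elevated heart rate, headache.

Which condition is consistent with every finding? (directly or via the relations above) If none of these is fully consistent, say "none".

Per-candidate check:
(A) chronic mirocytosis — headache +; blurred vision +; elevated heart rate +; rash +; diminished reflexes -
(B) paraline deficiency — accounts for every observation (elevated heart rate via blurred vision → elevated heart rate)
(C) Dravin's disease — does not account for blurred vision, rash
(D) Ormond pathology — does not account for headache
(E) Holloway disorder — fails on diminished reflexes (predicts hyperreflexia, not diminished reflexes)
(B) alone accounts for all the evidence.

B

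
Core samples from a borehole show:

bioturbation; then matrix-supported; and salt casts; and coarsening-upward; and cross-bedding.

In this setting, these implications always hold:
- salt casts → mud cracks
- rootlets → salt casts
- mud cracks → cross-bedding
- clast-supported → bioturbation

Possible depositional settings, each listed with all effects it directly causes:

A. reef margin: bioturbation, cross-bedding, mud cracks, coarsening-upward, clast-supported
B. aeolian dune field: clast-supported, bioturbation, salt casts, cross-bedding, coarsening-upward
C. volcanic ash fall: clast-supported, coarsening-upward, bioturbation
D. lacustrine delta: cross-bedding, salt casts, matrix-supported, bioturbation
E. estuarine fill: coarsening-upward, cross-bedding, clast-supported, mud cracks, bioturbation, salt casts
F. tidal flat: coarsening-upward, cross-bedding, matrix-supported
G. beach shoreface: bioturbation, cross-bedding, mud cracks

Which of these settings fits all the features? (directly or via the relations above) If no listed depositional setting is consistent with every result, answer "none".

none

For each candidate, compare predicted effects to what was observed:
(A) reef margin — bioturbation ✓; matrix-supported ✗; salt casts ✗; coarsening-upward ✓; cross-bedding ✓
(B) aeolian dune field — bioturbation ✓; matrix-supported ✗; salt casts ✓; coarsening-upward ✓; cross-bedding ✓
(C) volcanic ash fall — fails on matrix-supported, salt casts, cross-bedding (predicts clast-supported, not matrix-supported)
(D) lacustrine delta — bioturbation ✓; matrix-supported ✓; salt casts ✓; coarsening-upward ✗; cross-bedding ✓
(E) estuarine fill — fails on matrix-supported (predicts clast-supported, not matrix-supported)
(F) tidal flat — bioturbation ✗; matrix-supported ✓; salt casts ✗; coarsening-upward ✓; cross-bedding ✓
(G) beach shoreface — does not account for matrix-supported, salt casts, coarsening-upward
No candidate is consistent with all observations.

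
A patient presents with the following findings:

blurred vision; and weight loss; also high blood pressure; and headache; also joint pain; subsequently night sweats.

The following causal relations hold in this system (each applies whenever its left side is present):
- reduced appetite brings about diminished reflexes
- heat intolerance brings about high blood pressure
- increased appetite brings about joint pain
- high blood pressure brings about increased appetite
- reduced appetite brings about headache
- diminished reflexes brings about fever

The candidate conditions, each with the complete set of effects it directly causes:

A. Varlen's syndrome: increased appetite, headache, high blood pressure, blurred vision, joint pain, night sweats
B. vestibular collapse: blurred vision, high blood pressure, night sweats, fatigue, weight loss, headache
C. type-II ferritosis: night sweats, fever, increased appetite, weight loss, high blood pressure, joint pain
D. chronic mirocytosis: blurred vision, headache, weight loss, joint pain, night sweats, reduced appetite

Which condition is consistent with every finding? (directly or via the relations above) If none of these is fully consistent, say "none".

For each candidate, compare predicted effects to what was observed:
(A) Varlen's syndrome — blurred vision match; weight loss miss; high blood pressure match; headache match; joint pain match; night sweats match
(B) vestibular collapse — blurred vision match; weight loss match; high blood pressure match; headache match; joint pain match (via high blood pressure → increased appetite → joint pain); night sweats match
(C) type-II ferritosis — blurred vision miss; weight loss match; high blood pressure match; headache miss; joint pain match; night sweats match
(D) chronic mirocytosis — blurred vision match; weight loss match; high blood pressure miss; headache match; joint pain match; night sweats match
Only (B) is consistent with every observation.

B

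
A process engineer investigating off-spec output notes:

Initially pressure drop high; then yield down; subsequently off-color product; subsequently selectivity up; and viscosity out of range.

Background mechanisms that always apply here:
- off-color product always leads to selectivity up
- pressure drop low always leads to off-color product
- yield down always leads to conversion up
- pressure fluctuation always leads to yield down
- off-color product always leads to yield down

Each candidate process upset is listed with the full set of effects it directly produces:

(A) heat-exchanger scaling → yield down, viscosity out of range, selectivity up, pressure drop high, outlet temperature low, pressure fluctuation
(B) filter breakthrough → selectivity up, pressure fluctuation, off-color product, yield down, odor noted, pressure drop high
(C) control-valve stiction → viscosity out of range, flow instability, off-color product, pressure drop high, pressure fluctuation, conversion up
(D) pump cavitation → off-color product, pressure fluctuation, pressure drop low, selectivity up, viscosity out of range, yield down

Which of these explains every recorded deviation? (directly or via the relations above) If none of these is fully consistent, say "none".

C

For each candidate, compare predicted effects to what was observed:
(A) heat-exchanger scaling — does not account for off-color product
(B) filter breakthrough — pressure drop high +; yield down +; off-color product +; selectivity up +; viscosity out of range -
(C) control-valve stiction — pressure drop high +; yield down + (through off-color product → yield down); off-color product +; selectivity up + (through off-color product → selectivity up); viscosity out of range +
(D) pump cavitation — fails on pressure drop high (predicts pressure drop low, not pressure drop high)
(C) alone accounts for all the evidence.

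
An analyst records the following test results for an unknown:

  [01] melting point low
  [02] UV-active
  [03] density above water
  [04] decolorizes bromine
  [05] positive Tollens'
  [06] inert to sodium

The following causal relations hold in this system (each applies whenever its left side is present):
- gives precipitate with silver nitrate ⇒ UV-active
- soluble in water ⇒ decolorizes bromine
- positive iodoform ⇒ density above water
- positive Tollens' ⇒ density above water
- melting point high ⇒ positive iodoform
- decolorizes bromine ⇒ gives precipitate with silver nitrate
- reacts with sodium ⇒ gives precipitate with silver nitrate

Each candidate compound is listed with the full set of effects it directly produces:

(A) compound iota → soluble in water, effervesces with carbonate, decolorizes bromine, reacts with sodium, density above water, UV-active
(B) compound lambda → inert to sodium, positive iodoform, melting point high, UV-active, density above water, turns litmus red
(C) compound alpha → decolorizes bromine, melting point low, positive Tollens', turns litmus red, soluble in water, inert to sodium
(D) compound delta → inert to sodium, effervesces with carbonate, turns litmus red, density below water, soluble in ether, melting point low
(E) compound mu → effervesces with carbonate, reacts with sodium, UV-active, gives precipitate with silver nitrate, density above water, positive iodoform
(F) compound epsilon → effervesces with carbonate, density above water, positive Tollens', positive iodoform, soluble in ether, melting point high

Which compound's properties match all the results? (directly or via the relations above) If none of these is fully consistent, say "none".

C

Per-candidate check:
(A) compound iota — melting point low miss; UV-active match; density above water match; decolorizes bromine match; positive Tollens' miss; inert to sodium miss
(B) compound lambda — fails on melting point low, decolorizes bromine, positive Tollens' (predicts melting point high, not melting point low)
(C) compound alpha — melting point low match; UV-active match (by decolorizes bromine → gives precipitate with silver nitrate → UV-active); density above water match (by positive Tollens' → density above water); decolorizes bromine match; positive Tollens' match; inert to sodium match
(D) compound delta — fails on UV-active, density above water, decolorizes bromine, positive Tollens' (predicts density below water, not density above water)
(E) compound mu — fails on melting point low, decolorizes bromine, positive Tollens', inert to sodium (predicts reacts with sodium, not inert to sodium)
(F) compound epsilon — fails on melting point low, UV-active, decolorizes bromine, inert to sodium (predicts melting point high, not melting point low)
(C) is the only candidate with no mismatches.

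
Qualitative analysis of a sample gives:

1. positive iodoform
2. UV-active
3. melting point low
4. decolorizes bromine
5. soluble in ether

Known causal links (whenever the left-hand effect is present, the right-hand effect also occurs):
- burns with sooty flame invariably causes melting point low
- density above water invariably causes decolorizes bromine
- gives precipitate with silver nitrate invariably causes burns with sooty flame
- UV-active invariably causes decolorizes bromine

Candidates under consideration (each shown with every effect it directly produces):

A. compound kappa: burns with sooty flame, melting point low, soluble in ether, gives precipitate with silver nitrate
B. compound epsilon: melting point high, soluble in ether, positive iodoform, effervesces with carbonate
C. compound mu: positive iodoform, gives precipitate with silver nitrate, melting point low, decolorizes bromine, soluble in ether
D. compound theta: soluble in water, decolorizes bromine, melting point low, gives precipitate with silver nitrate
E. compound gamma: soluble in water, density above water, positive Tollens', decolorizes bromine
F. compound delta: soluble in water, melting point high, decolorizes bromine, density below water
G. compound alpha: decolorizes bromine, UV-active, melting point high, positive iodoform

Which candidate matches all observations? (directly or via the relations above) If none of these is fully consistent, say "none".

Checking each candidate against the observations:
(A) compound kappa — does not account for positive iodoform, UV-active, decolorizes bromine
(B) compound epsilon — positive iodoform ✓; UV-active ✗; melting point low ✗; decolorizes bromine ✗; soluble in ether ✓
(C) compound mu — positive iodoform ✓; UV-active ✗; melting point low ✓; decolorizes bromine ✓; soluble in ether ✓
(D) compound theta — does not account for positive iodoform, UV-active, soluble in ether
(E) compound gamma — does not account for positive iodoform, UV-active, melting point low, soluble in ether
(F) compound delta — fails on positive iodoform, UV-active, melting point low, soluble in ether (predicts melting point high, not melting point low)
(G) compound alpha — fails on melting point low, soluble in ether (predicts melting point high, not melting point low)
None of the listed candidates fits everything.

none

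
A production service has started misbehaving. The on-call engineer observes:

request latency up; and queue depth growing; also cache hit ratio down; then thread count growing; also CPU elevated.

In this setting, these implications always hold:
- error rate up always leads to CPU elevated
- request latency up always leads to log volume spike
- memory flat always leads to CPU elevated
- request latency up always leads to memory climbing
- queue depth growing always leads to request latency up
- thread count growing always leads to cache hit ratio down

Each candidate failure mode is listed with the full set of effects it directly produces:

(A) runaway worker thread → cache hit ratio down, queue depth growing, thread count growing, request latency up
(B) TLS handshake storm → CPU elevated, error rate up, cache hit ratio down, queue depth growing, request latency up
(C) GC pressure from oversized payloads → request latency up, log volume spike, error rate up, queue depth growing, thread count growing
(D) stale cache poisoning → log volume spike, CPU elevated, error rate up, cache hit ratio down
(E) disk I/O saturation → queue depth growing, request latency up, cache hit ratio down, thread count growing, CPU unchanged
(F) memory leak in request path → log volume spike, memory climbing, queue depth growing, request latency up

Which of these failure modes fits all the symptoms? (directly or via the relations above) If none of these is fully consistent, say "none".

Per-candidate check:
(A) runaway worker thread — does not account for CPU elevated
(B) TLS handshake storm — does not account for thread count growing
(C) GC pressure from oversized payloads — accounts for every observation (cache hit ratio down by thread count growing → cache hit ratio down)
(D) stale cache poisoning — request latency up -; queue depth growing -; cache hit ratio down +; thread count growing -; CPU elevated +
(E) disk I/O saturation — request latency up +; queue depth growing +; cache hit ratio down +; thread count growing +; CPU elevated -
(F) memory leak in request path — does not account for cache hit ratio down, thread count growing, CPU elevated
(C) alone accounts for all the evidence.

C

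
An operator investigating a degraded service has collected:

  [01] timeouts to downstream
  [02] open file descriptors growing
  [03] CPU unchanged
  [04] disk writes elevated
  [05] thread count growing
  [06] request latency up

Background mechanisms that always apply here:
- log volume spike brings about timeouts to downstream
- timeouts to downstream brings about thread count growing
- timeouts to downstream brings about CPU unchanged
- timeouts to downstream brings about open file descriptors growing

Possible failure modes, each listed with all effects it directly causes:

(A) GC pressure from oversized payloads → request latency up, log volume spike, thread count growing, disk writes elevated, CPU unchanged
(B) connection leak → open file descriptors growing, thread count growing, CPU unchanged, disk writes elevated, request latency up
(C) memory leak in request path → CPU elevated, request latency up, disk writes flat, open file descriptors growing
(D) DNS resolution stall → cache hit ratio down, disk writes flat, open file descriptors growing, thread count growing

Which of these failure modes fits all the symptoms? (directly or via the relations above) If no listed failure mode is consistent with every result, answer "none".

For each candidate, compare predicted effects to what was observed:
(A) GC pressure from oversized payloads — timeouts to downstream + (by log volume spike → timeouts to downstream); open file descriptors growing + (by log volume spike → timeouts to downstream → open file descriptors growing); CPU unchanged +; disk writes elevated +; thread count growing +; request latency up +
(B) connection leak — does not account for timeouts to downstream
(C) memory leak in request path — fails on timeouts to downstream, CPU unchanged, disk writes elevated, thread count growing (predicts CPU elevated, not CPU unchanged; predicts disk writes flat, not disk writes elevated)
(D) DNS resolution stall — timeouts to downstream -; open file descriptors growing +; CPU unchanged -; disk writes elevated -; thread count growing +; request latency up -
Only (A) is consistent with every observation.

A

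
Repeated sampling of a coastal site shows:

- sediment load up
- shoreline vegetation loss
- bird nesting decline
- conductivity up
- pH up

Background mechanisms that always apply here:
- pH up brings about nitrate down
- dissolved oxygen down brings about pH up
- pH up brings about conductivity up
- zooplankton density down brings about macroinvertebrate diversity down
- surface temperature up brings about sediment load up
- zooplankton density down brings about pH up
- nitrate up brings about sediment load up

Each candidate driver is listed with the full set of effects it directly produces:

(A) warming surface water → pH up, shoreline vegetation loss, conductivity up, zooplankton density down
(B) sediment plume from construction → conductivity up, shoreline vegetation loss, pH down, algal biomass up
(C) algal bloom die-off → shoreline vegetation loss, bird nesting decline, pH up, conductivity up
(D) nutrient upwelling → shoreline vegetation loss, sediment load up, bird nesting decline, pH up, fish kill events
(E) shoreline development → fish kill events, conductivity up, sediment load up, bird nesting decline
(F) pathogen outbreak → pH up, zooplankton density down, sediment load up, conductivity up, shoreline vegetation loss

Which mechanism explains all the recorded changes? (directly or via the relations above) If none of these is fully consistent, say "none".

For each candidate, compare predicted effects to what was observed:
(A) warming surface water — does not account for sediment load up, bird nesting decline
(B) sediment plume from construction — sediment load up miss; shoreline vegetation loss match; bird nesting decline miss; conductivity up match; pH up miss
(C) algal bloom die-off — sediment load up miss; shoreline vegetation loss match; bird nesting decline match; conductivity up match; pH up match
(D) nutrient upwelling — sediment load up match; shoreline vegetation loss match; bird nesting decline match; conductivity up match (via pH up → conductivity up); pH up match
(E) shoreline development — sediment load up match; shoreline vegetation loss miss; bird nesting decline match; conductivity up match; pH up miss
(F) pathogen outbreak — sediment load up match; shoreline vegetation loss match; bird nesting decline miss; conductivity up match; pH up match
(D) alone accounts for all the evidence.

D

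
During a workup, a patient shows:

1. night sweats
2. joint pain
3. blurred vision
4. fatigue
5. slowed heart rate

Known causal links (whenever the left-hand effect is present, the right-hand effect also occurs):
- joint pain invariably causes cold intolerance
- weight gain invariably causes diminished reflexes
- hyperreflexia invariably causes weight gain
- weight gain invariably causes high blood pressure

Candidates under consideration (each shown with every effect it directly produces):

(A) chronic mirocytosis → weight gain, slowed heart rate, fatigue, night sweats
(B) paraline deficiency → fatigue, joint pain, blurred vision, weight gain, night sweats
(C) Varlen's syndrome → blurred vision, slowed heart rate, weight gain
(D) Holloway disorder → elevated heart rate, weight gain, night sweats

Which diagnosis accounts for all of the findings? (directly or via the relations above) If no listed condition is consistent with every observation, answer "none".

none

Testing each hypothesis:
(A) chronic mirocytosis — night sweats yes; joint pain NO; blurred vision NO; fatigue yes; slowed heart rate yes
(B) paraline deficiency — does not account for slowed heart rate
(C) Varlen's syndrome — does not account for night sweats, joint pain, fatigue
(D) Holloway disorder — night sweats yes; joint pain NO; blurred vision NO; fatigue NO; slowed heart rate NO
Every candidate fails on at least one observation.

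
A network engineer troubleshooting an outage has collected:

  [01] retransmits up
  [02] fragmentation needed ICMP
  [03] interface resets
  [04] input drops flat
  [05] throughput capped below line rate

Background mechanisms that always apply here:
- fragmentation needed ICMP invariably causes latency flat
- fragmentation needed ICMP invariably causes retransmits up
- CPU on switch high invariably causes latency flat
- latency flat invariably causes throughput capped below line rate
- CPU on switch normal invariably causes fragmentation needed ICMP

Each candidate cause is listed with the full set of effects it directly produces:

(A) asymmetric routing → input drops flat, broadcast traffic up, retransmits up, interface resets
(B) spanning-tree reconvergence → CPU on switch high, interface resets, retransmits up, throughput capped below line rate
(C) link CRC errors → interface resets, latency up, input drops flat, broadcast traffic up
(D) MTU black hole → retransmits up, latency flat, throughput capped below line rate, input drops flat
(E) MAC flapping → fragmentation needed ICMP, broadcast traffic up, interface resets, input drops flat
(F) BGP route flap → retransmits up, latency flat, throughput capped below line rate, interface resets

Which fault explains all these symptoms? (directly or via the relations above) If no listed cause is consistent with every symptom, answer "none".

Testing each hypothesis:
(A) asymmetric routing — does not account for fragmentation needed ICMP, throughput capped below line rate
(B) spanning-tree reconvergence — retransmits up +; fragmentation needed ICMP -; interface resets +; input drops flat -; throughput capped below line rate +
(C) link CRC errors — retransmits up -; fragmentation needed ICMP -; interface resets +; input drops flat +; throughput capped below line rate -
(D) MTU black hole — retransmits up +; fragmentation needed ICMP -; interface resets -; input drops flat +; throughput capped below line rate +
(E) MAC flapping — retransmits up + (through fragmentation needed ICMP → retransmits up); fragmentation needed ICMP +; interface resets +; input drops flat +; throughput capped below line rate + (through fragmentation needed ICMP → latency flat → throughput capped below line rate)
(F) BGP route flap — retransmits up +; fragmentation needed ICMP -; interface resets +; input drops flat -; throughput capped below line rate +
(E) is the only candidate with no mismatches.

E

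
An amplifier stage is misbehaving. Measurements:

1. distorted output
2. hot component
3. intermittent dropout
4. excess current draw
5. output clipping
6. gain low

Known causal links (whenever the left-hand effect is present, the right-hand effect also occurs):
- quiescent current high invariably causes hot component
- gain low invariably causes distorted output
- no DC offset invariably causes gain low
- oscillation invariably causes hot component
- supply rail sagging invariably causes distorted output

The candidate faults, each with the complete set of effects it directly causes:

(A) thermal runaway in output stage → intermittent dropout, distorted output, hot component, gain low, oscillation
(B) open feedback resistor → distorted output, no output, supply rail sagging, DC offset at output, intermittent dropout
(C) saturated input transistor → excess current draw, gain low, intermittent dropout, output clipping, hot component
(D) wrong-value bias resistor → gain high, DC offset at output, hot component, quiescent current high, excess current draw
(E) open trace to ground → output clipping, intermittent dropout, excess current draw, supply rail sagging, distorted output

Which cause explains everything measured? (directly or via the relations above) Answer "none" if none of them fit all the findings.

C

Testing each hypothesis:
(A) thermal runaway in output stage — distorted output ✓; hot component ✓; intermittent dropout ✓; excess current draw ✗; output clipping ✗; gain low ✓
(B) open feedback resistor — does not account for hot component, excess current draw, output clipping, gain low
(C) saturated input transistor — accounts for every observation (distorted output via gain low → distorted output)
(D) wrong-value bias resistor — distorted output ✗; hot component ✓; intermittent dropout ✗; excess current draw ✓; output clipping ✗; gain low ✗
(E) open trace to ground — distorted output ✓; hot component ✗; intermittent dropout ✓; excess current draw ✓; output clipping ✓; gain low ✗
(C) is the only candidate with no mismatches.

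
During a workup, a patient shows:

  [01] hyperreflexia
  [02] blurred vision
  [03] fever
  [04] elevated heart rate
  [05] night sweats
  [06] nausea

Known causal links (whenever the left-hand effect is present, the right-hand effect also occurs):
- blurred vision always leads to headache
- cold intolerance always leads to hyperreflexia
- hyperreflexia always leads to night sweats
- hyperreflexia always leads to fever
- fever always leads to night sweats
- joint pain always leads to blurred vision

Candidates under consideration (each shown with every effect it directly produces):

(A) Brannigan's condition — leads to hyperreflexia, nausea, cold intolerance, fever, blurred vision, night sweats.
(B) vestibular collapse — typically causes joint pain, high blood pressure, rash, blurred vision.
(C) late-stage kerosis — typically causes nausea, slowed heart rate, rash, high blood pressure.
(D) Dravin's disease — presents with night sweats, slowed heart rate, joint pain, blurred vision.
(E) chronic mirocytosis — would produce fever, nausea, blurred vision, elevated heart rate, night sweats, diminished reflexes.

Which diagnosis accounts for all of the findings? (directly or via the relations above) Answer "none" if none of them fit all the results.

none

Checking each candidate against the observations:
(A) Brannigan's condition — hyperreflexia match; blurred vision match; fever match; elevated heart rate miss; night sweats match; nausea match
(B) vestibular collapse — hyperreflexia miss; blurred vision match; fever miss; elevated heart rate miss; night sweats miss; nausea miss
(C) late-stage kerosis — fails on hyperreflexia, blurred vision, fever, elevated heart rate, night sweats (predicts slowed heart rate, not elevated heart rate)
(D) Dravin's disease — hyperreflexia miss; blurred vision match; fever miss; elevated heart rate miss; night sweats match; nausea miss
(E) chronic mirocytosis — fails on hyperreflexia (predicts diminished reflexes, not hyperreflexia)
No candidate is consistent with all observations.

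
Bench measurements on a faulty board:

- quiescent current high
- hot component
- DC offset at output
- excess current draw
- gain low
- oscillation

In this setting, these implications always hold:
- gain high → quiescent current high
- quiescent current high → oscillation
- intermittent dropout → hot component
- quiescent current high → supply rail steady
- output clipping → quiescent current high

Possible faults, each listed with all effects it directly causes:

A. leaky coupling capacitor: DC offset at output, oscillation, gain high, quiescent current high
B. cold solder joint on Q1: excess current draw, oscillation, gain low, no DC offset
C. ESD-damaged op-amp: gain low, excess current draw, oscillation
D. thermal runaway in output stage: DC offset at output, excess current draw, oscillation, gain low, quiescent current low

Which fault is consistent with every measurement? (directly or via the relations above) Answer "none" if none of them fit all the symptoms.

none

Testing each hypothesis:
(A) leaky coupling capacitor — quiescent current high yes; hot component NO; DC offset at output yes; excess current draw NO; gain low NO; oscillation yes
(B) cold solder joint on Q1 — fails on quiescent current high, hot component, DC offset at output (predicts no DC offset, not DC offset at output)
(C) ESD-damaged op-amp — quiescent current high NO; hot component NO; DC offset at output NO; excess current draw yes; gain low yes; oscillation yes
(D) thermal runaway in output stage — fails on quiescent current high, hot component (predicts quiescent current low, not quiescent current high)
None of the listed candidates fits everything.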